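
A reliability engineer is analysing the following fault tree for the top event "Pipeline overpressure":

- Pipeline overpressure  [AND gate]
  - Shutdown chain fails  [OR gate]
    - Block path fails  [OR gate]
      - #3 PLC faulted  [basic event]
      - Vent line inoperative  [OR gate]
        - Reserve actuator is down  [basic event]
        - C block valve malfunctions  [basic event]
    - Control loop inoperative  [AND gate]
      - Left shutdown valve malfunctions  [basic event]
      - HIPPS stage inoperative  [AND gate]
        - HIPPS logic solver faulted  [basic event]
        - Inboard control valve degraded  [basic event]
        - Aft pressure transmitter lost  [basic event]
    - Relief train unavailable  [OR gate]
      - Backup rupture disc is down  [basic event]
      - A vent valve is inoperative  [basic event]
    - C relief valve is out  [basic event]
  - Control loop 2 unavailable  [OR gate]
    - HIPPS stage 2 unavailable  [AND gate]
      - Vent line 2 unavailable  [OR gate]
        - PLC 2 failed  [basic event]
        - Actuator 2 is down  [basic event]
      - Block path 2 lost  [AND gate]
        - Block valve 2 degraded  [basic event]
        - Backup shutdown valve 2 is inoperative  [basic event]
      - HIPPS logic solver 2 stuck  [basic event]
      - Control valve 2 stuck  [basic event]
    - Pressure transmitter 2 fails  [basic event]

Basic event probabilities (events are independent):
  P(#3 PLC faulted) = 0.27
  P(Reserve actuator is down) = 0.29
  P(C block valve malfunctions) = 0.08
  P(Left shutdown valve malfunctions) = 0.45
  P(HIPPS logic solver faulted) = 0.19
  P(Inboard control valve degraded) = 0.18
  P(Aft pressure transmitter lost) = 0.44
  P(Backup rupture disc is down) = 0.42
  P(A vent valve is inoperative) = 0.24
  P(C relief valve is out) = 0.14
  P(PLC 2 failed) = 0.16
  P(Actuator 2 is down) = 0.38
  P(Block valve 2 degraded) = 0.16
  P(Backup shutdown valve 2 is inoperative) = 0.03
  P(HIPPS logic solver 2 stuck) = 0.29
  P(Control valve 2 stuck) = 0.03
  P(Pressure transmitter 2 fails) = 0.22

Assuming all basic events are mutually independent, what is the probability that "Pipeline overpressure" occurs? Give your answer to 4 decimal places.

0.1805

P(Vent line inoperative) [OR] = 1 − (1−0.29) × (1−0.08) = 0.346800
P(Block path fails) [OR] = 1 − (1−0.27) × (1−0.346800) = 0.523164
P(HIPPS stage inoperative) [AND] = 0.19 × 0.18 × 0.44 = 0.015048
P(Control loop inoperative) [AND] = 0.45 × 0.015048 = 0.006772
P(Relief train unavailable) [OR] = 1 − (1−0.42) × (1−0.24) = 0.559200
P(Shutdown chain fails) [OR] = 1 − (1−0.523164) × (1−0.006772) × (1−0.559200) × (1−0.14) = 0.820461
P(Vent line 2 unavailable) [OR] = 1 − (1−0.16) × (1−0.38) = 0.479200
P(Block path 2 lost) [AND] = 0.16 × 0.03 = 0.004800
P(HIPPS stage 2 unavailable) [AND] = 0.479200 × 0.004800 × 0.29 × 0.03 = 0.000020
P(Control loop 2 unavailable) [OR] = 1 − (1−0.000020) × (1−0.22) = 0.220016
P(Pipeline overpressure) [AND] = 0.820461 × 0.220016 = 0.180515
Rounded to 4 decimal places: P(Pipeline overpressure) ≈ 0.1805.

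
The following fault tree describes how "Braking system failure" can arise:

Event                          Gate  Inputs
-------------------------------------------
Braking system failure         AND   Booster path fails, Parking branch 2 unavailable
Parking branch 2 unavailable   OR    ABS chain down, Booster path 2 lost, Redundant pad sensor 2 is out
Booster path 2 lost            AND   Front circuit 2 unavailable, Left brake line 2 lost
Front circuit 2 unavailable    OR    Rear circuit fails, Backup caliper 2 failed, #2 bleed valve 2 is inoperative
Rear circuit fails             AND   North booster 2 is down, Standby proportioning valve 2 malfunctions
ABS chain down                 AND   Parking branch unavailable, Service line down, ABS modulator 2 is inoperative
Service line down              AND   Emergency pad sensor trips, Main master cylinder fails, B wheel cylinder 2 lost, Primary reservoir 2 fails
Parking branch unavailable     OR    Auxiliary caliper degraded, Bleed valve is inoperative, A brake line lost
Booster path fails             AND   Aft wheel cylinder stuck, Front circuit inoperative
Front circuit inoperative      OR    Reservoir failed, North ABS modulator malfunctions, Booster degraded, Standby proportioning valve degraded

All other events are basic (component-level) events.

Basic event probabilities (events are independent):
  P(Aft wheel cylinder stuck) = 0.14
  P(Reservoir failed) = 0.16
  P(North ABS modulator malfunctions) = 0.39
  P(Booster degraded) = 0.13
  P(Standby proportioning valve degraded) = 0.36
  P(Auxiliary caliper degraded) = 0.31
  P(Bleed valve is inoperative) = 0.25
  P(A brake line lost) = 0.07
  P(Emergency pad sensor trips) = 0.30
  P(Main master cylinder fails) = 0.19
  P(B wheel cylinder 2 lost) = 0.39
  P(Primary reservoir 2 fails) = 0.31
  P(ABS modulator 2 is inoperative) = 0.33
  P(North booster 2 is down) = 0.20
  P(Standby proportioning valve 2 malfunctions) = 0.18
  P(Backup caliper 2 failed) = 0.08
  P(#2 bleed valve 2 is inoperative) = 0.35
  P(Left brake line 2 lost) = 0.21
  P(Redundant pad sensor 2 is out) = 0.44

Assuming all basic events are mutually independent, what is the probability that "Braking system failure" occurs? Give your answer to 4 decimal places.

P(Front circuit inoperative) [OR] = 1 − (1−0.16) × (1−0.39) × (1−0.13) × (1−0.36) = 0.714696
P(Booster path fails) [AND] = 0.14 × 0.714696 = 0.100057
P(Parking branch unavailable) [OR] = 1 − (1−0.31) × (1−0.25) × (1−0.07) = 0.518725
P(Service line down) [AND] = 0.30 × 0.19 × 0.39 × 0.31 = 0.006891
P(ABS chain down) [AND] = 0.518725 × 0.006891 × 0.33 = 0.001180
P(Rear circuit fails) [AND] = 0.20 × 0.18 = 0.036000
P(Front circuit 2 unavailable) [OR] = 1 − (1−0.036000) × (1−0.08) × (1−0.35) = 0.423528
P(Booster path 2 lost) [AND] = 0.423528 × 0.21 = 0.088941
P(Parking branch 2 unavailable) [OR] = 1 − (1−0.001180) × (1−0.088941) × (1−0.44) = 0.490409
P(Braking system failure) [AND] = 0.100057 × 0.490409 = 0.049069
Rounded to 4 decimal places: P(Braking system failure) ≈ 0.0491.

0.0491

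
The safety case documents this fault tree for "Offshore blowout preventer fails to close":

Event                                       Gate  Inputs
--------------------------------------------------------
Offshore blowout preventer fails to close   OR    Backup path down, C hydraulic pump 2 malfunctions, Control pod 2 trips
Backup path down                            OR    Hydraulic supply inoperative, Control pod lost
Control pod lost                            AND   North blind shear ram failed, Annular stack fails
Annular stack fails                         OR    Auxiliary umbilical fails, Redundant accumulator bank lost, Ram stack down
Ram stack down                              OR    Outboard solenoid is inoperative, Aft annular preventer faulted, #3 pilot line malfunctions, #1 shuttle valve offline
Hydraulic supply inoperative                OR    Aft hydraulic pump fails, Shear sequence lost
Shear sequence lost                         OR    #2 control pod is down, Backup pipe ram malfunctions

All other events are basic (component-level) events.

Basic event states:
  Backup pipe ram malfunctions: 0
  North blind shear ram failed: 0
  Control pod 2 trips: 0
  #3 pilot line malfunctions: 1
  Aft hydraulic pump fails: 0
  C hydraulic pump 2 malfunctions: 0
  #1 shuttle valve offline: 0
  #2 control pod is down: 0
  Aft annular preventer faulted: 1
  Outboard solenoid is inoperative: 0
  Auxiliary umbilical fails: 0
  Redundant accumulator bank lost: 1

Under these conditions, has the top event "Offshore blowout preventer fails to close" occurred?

Shear sequence lost [OR]: #2 control pod is down=not, Backup pipe ram malfunctions=not → no input occurs → does not occur.
Hydraulic supply inoperative [OR]: Aft hydraulic pump fails=not, Shear sequence lost=not → no input occurs → does not occur.
Ram stack down [OR]: Outboard solenoid is inoperative=not, Aft annular preventer faulted=occurs, #3 pilot line malfunctions=occurs, #1 shuttle valve offline=not → at least one input occurs → occurs.
Annular stack fails [OR]: Auxiliary umbilical fails=not, Redundant accumulator bank lost=occurs, Ram stack down=occurs → at least one input occurs → occurs.
Control pod lost [AND]: North blind shear ram failed=not, Annular stack fails=occurs → not all inputs occur → does not occur.
Backup path down [OR]: Hydraulic supply inoperative=not, Control pod lost=not → no input occurs → does not occur.
Offshore blowout preventer fails to close [OR]: Backup path down=not, C hydraulic pump 2 malfunctions=not, Control pod 2 trips=not → no input occurs → does not occur.

No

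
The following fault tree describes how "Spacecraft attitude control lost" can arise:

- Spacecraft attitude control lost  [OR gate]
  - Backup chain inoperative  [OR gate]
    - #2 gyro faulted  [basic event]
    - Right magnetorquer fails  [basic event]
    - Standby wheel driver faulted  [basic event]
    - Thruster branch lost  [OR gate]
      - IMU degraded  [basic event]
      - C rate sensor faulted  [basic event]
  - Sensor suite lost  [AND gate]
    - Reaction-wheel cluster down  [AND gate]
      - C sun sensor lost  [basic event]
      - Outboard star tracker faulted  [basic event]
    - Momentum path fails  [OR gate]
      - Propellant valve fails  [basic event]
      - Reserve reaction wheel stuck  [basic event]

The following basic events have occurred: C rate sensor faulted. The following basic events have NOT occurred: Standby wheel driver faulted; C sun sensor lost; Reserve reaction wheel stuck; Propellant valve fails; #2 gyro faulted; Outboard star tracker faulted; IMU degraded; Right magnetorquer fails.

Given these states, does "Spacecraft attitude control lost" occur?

Yes

Thruster branch lost [OR]: IMU degraded=not, C rate sensor faulted=occurs → at least one input occurs → occurs.
Backup chain inoperative [OR]: #2 gyro faulted=not, Right magnetorquer fails=not, Standby wheel driver faulted=not, Thruster branch lost=occurs → at least one input occurs → occurs.
Reaction-wheel cluster down [AND]: C sun sensor lost=not, Outboard star tracker faulted=not → not all inputs occur → does not occur.
Momentum path fails [OR]: Propellant valve fails=not, Reserve reaction wheel stuck=not → no input occurs → does not occur.
Sensor suite lost [AND]: Reaction-wheel cluster down=not, Momentum path fails=not → not all inputs occur → does not occur.
Spacecraft attitude control lost [OR]: Backup chain inoperative=occurs, Sensor suite lost=not → at least one input occurs → occurs.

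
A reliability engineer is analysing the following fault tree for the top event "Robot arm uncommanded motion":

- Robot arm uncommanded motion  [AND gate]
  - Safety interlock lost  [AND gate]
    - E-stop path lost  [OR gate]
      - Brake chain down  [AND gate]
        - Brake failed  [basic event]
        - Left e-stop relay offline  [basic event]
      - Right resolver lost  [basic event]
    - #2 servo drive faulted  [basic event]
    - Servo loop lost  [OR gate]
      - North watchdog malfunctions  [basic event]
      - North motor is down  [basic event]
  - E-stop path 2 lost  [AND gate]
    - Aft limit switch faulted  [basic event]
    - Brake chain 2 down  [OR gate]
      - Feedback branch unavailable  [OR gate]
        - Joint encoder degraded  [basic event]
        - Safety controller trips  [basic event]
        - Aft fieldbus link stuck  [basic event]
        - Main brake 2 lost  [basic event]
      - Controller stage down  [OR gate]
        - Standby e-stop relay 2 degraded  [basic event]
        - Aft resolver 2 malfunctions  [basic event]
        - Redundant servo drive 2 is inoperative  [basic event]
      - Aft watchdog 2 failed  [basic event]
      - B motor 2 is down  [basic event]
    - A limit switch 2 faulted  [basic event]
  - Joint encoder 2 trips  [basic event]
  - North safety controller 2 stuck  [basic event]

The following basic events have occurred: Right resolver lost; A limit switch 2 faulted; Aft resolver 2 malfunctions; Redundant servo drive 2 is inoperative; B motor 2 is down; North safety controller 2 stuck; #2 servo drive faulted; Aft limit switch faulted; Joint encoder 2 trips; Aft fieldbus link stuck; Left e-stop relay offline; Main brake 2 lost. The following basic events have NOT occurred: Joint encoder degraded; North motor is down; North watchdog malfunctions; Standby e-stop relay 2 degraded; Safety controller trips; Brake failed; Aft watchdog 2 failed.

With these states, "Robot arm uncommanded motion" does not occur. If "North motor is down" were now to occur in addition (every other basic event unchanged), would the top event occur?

Yes

Counterfactual: set "North motor is down" to occurred.
Brake chain down [AND]: Brake failed=not, Left e-stop relay offline=occurs → not all inputs occur → does not occur.
E-stop path lost [OR]: Brake chain down=not, Right resolver lost=occurs → at least one input occurs → occurs.
Servo loop lost [OR]: North watchdog malfunctions=not, North motor is down=occurs → at least one input occurs → occurs.
Safety interlock lost [AND]: E-stop path lost=occurs, #2 servo drive faulted=occurs, Servo loop lost=occurs → all inputs occur → occurs.
Feedback branch unavailable [OR]: Joint encoder degraded=not, Safety controller trips=not, Aft fieldbus link stuck=occurs, Main brake 2 lost=occurs → at least one input occurs → occurs.
Controller stage down [OR]: Standby e-stop relay 2 degraded=not, Aft resolver 2 malfunctions=occurs, Redundant servo drive 2 is inoperative=occurs → at least one input occurs → occurs.
Brake chain 2 down [OR]: Feedback branch unavailable=occurs, Controller stage down=occurs, Aft watchdog 2 failed=not, B motor 2 is down=occurs → at least one input occurs → occurs.
E-stop path 2 lost [AND]: Aft limit switch faulted=occurs, Brake chain 2 down=occurs, A limit switch 2 faulted=occurs → all inputs occur → occurs.
Robot arm uncommanded motion [AND]: Safety interlock lost=occurs, E-stop path 2 lost=occurs, Joint encoder 2 trips=occurs, North safety controller 2 stuck=occurs → all inputs occur → occurs.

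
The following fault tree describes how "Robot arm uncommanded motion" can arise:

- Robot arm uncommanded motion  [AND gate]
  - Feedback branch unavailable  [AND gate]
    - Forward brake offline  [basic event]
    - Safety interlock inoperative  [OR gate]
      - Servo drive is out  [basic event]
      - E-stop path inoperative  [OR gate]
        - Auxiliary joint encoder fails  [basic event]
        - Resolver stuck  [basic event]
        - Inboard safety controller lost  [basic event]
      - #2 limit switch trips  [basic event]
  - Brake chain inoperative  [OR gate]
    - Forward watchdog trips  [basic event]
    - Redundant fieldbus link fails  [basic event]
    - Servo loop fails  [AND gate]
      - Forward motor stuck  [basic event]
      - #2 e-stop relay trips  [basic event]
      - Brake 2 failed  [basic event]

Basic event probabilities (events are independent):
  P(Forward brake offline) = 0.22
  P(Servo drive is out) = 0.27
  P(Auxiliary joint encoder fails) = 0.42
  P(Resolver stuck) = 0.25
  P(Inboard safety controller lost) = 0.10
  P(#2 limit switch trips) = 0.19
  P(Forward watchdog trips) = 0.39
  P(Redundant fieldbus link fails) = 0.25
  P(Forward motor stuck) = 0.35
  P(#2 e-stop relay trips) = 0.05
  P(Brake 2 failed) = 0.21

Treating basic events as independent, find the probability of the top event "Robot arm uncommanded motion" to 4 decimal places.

0.0920

P(E-stop path inoperative) [OR] = 1 − (1−0.42) × (1−0.25) × (1−0.10) = 0.608500
P(Safety interlock inoperative) [OR] = 1 − (1−0.27) × (1−0.608500) × (1−0.19) = 0.768506
P(Feedback branch unavailable) [AND] = 0.22 × 0.768506 = 0.169071
P(Servo loop fails) [AND] = 0.35 × 0.05 × 0.21 = 0.003675
P(Brake chain inoperative) [OR] = 1 − (1−0.39) × (1−0.25) × (1−0.003675) = 0.544181
P(Robot arm uncommanded motion) [AND] = 0.169071 × 0.544181 = 0.092005
Rounded to 4 decimal places: P(Robot arm uncommanded motion) ≈ 0.0920.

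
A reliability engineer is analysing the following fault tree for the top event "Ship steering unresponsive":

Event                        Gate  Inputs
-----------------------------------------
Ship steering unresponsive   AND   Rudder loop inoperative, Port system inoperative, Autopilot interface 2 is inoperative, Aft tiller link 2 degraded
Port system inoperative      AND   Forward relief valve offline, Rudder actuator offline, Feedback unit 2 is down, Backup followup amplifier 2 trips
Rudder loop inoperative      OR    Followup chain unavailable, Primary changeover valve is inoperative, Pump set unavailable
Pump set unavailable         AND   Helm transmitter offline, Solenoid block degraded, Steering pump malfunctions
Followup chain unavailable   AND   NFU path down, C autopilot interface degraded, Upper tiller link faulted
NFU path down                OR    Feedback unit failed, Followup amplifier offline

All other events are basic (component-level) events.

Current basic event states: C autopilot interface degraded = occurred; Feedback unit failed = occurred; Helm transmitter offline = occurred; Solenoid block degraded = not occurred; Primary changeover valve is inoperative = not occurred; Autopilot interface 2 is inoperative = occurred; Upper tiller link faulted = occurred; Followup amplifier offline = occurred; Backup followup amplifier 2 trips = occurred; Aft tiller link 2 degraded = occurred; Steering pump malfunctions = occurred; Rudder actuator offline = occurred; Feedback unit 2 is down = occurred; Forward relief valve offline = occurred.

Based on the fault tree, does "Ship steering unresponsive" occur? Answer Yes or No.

Yes

NFU path down [OR]: Feedback unit failed=occurs, Followup amplifier offline=occurs → at least one input occurs → occurs.
Followup chain unavailable [AND]: NFU path down=occurs, C autopilot interface degraded=occurs, Upper tiller link faulted=occurs → all inputs occur → occurs.
Pump set unavailable [AND]: Helm transmitter offline=occurs, Solenoid block degraded=not, Steering pump malfunctions=occurs → not all inputs occur → does not occur.
Rudder loop inoperative [OR]: Followup chain unavailable=occurs, Primary changeover valve is inoperative=not, Pump set unavailable=not → at least one input occurs → occurs.
Port system inoperative [AND]: Forward relief valve offline=occurs, Rudder actuator offline=occurs, Feedback unit 2 is down=occurs, Backup followup amplifier 2 trips=occurs → all inputs occur → occurs.
Ship steering unresponsive [AND]: Rudder loop inoperative=occurs, Port system inoperative=occurs, Autopilot interface 2 is inoperative=occurs, Aft tiller link 2 degraded=occurs → all inputs occur → occurs.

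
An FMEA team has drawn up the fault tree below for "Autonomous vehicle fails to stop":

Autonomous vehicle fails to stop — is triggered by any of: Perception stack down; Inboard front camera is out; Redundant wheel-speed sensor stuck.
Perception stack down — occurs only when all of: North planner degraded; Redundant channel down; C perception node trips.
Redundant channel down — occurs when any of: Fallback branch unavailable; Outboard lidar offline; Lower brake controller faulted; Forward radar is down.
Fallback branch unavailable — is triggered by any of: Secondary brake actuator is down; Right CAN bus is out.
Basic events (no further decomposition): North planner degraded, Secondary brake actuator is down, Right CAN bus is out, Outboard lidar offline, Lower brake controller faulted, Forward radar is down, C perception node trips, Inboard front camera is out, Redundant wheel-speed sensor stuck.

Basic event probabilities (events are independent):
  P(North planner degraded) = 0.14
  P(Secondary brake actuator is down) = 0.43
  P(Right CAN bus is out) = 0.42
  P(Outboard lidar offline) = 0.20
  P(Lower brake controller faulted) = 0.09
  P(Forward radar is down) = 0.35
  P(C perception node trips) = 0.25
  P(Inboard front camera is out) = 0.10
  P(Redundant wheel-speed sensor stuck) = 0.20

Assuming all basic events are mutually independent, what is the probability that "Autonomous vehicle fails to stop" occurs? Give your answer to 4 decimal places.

0.3013

P(Fallback branch unavailable) [OR] = 1 − (1−0.43) × (1−0.42) = 0.669400
P(Redundant channel down) [OR] = 1 − (1−0.669400) × (1−0.20) × (1−0.09) × (1−0.35) = 0.843560
P(Perception stack down) [AND] = 0.14 × 0.843560 × 0.25 = 0.029525
P(Autonomous vehicle fails to stop) [OR] = 1 − (1−0.029525) × (1−0.10) × (1−0.20) = 0.301258
Rounded to 4 decimal places: P(Autonomous vehicle fails to stop) ≈ 0.3013.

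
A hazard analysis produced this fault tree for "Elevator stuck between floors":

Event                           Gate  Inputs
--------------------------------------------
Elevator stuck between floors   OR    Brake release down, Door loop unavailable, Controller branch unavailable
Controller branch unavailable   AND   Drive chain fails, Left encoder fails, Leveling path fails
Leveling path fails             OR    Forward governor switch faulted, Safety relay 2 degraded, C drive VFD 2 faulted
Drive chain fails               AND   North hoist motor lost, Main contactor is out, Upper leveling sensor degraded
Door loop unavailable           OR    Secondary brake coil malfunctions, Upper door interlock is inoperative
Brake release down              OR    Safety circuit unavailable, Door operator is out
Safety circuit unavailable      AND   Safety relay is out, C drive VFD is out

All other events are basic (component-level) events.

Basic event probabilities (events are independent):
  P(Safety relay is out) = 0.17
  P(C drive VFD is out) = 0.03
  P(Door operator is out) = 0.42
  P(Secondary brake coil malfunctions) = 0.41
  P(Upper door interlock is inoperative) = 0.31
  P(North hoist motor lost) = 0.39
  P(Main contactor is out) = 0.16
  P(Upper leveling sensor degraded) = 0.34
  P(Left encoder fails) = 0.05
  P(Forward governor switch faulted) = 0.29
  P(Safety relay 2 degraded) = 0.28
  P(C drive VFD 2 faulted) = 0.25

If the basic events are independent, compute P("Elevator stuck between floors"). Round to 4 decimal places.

P(Safety circuit unavailable) [AND] = 0.17 × 0.03 = 0.005100
P(Brake release down) [OR] = 1 − (1−0.005100) × (1−0.42) = 0.422958
P(Door loop unavailable) [OR] = 1 − (1−0.41) × (1−0.31) = 0.592900
P(Drive chain fails) [AND] = 0.39 × 0.16 × 0.34 = 0.021216
P(Leveling path fails) [OR] = 1 − (1−0.29) × (1−0.28) × (1−0.25) = 0.616600
P(Controller branch unavailable) [AND] = 0.021216 × 0.05 × 0.616600 = 0.000654
P(Elevator stuck between floors) [OR] = 1 − (1−0.422958) × (1−0.592900) × (1−0.000654) = 0.765240
Rounded to 4 decimal places: P(Elevator stuck between floors) ≈ 0.7652.

0.7652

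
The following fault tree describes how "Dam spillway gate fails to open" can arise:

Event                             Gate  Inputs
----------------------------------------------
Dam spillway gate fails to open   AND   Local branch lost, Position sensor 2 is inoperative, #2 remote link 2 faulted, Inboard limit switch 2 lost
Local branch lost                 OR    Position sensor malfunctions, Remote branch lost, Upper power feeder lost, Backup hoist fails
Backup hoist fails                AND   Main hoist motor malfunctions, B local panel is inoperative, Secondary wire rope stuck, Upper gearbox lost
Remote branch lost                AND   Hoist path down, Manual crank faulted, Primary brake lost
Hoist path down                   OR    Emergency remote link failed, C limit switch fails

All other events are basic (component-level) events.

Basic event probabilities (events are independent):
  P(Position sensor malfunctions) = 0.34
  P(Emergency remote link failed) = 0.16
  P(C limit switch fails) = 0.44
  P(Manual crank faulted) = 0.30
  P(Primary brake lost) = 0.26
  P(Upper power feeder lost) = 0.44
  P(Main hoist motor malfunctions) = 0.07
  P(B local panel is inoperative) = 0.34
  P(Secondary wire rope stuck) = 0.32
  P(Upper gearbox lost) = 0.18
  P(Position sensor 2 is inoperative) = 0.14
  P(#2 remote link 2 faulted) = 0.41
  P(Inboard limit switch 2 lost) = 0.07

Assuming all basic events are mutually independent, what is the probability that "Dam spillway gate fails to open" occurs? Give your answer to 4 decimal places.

P(Hoist path down) [OR] = 1 − (1−0.16) × (1−0.44) = 0.529600
P(Remote branch lost) [AND] = 0.529600 × 0.30 × 0.26 = 0.041309
P(Backup hoist fails) [AND] = 0.07 × 0.34 × 0.32 × 0.18 = 0.001371
P(Local branch lost) [OR] = 1 − (1−0.34) × (1−0.041309) × (1−0.44) × (1−0.001371) = 0.646154
P(Dam spillway gate fails to open) [AND] = 0.646154 × 0.14 × 0.41 × 0.07 = 0.002596
Rounded to 4 decimal places: P(Dam spillway gate fails to open) ≈ 0.0026.

0.0026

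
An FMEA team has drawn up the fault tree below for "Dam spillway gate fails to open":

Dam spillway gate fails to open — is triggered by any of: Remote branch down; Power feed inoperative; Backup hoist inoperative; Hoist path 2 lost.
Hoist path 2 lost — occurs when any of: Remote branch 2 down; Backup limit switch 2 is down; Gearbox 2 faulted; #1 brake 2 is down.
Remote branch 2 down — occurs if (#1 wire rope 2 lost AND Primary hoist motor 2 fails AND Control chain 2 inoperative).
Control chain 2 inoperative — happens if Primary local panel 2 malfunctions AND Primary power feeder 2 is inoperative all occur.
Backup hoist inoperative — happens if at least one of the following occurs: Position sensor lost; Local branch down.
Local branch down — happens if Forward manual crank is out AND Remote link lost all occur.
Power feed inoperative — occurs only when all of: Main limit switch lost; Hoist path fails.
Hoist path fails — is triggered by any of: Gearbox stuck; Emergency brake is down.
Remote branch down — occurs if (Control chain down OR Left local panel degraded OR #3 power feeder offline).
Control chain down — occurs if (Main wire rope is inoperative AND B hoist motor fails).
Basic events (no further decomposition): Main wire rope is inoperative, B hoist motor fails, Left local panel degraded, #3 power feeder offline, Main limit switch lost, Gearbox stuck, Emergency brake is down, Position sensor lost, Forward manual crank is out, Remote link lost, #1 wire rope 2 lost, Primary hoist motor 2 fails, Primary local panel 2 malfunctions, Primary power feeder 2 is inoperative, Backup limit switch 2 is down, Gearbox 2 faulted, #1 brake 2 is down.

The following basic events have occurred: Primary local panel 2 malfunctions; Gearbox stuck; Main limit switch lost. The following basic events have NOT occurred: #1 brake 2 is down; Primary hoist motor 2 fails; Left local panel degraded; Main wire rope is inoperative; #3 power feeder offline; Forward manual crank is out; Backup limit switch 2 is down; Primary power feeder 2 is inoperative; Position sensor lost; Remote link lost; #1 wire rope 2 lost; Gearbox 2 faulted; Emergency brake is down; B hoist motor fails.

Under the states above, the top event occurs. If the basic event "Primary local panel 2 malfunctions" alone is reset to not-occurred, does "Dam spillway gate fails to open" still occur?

Yes

Counterfactual: set "Primary local panel 2 malfunctions" to not occurred.
Control chain down [AND]: Main wire rope is inoperative=not, B hoist motor fails=not → not all inputs occur → does not occur.
Remote branch down [OR]: Control chain down=not, Left local panel degraded=not, #3 power feeder offline=not → no input occurs → does not occur.
Hoist path fails [OR]: Gearbox stuck=occurs, Emergency brake is down=not → at least one input occurs → occurs.
Power feed inoperative [AND]: Main limit switch lost=occurs, Hoist path fails=occurs → all inputs occur → occurs.
Local branch down [AND]: Forward manual crank is out=not, Remote link lost=not → not all inputs occur → does not occur.
Backup hoist inoperative [OR]: Position sensor lost=not, Local branch down=not → no input occurs → does not occur.
Control chain 2 inoperative [AND]: Primary local panel 2 malfunctions=not, Primary power feeder 2 is inoperative=not → not all inputs occur → does not occur.
Remote branch 2 down [AND]: #1 wire rope 2 lost=not, Primary hoist motor 2 fails=not, Control chain 2 inoperative=not → not all inputs occur → does not occur.
Hoist path 2 lost [OR]: Remote branch 2 down=not, Backup limit switch 2 is down=not, Gearbox 2 faulted=not, #1 brake 2 is down=not → no input occurs → does not occur.
Dam spillway gate fails to open [OR]: Remote branch down=not, Power feed inoperative=occurs, Backup hoist inoperative=not, Hoist path 2 lost=not → at least one input occurs → occurs.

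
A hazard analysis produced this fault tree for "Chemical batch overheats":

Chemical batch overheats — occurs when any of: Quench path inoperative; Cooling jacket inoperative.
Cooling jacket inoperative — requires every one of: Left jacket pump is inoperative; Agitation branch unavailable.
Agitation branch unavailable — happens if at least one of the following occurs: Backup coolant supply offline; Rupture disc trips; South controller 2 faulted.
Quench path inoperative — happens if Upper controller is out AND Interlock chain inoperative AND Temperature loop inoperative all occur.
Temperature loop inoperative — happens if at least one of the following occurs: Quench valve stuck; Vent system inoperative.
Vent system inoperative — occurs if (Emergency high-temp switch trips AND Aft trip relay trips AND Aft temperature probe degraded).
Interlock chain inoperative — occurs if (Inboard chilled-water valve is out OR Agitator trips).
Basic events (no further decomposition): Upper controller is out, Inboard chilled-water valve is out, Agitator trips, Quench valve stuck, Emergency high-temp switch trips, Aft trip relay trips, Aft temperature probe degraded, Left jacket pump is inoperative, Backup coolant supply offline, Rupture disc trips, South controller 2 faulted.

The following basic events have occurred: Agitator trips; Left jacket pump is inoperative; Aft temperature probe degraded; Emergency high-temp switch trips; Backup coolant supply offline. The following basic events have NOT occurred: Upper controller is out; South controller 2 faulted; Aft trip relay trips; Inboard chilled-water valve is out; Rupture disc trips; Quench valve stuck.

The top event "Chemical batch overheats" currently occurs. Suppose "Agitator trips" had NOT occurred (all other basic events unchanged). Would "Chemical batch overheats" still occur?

Counterfactual: set "Agitator trips" to not occurred.
Interlock chain inoperative [OR]: Inboard chilled-water valve is out=not, Agitator trips=not → no input occurs → does not occur.
Vent system inoperative [AND]: Emergency high-temp switch trips=occurs, Aft trip relay trips=not, Aft temperature probe degraded=occurs → not all inputs occur → does not occur.
Temperature loop inoperative [OR]: Quench valve stuck=not, Vent system inoperative=not → no input occurs → does not occur.
Quench path inoperative [AND]: Upper controller is out=not, Interlock chain inoperative=not, Temperature loop inoperative=not → not all inputs occur → does not occur.
Agitation branch unavailable [OR]: Backup coolant supply offline=occurs, Rupture disc trips=not, South controller 2 faulted=not → at least one input occurs → occurs.
Cooling jacket inoperative [AND]: Left jacket pump is inoperative=occurs, Agitation branch unavailable=occurs → all inputs occur → occurs.
Chemical batch overheats [OR]: Quench path inoperative=not, Cooling jacket inoperative=occurs → at least one input occurs → occurs.

Yes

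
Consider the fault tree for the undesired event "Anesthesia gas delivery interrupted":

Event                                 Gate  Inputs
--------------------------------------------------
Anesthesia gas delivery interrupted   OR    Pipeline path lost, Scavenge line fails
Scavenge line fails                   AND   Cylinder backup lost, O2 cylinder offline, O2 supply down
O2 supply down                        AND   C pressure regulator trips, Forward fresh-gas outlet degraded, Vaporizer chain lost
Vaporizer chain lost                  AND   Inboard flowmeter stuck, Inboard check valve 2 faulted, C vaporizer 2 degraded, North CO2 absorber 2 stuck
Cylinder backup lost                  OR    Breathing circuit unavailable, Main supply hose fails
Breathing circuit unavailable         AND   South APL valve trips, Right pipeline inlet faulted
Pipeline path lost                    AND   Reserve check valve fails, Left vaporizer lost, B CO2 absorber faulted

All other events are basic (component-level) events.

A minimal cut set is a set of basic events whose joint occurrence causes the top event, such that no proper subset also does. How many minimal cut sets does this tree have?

Pipeline path lost [AND]: one cut set from each child combined → 1 × 1 × 1 = 1 cut set(s).
Breathing circuit unavailable [AND]: one cut set from each child combined → 1 × 1 = 1 cut set(s).
Cylinder backup lost [OR]: union of children's cut sets → 2 cut set(s).
Vaporizer chain lost [AND]: one cut set from each child combined → 1 × 1 × 1 × 1 = 1 cut set(s).
O2 supply down [AND]: one cut set from each child combined → 1 × 1 × 1 = 1 cut set(s).
Scavenge line fails [AND]: one cut set from each child combined → 2 × 1 × 1 = 2 cut set(s).
Anesthesia gas delivery interrupted [OR]: union of children's cut sets → 3 cut set(s).
Minimal cut sets: {B CO2 absorber faulted, Left vaporizer lost, Reserve check valve fails}; {C pressure regulator trips, C vaporizer 2 degraded, Forward fresh-gas outlet degraded, Inboard check valve 2 faulted, Inboard flowmeter stuck, North CO2 absorber 2 stuck, O2 cylinder offline, Right pipeline inlet faulted, South APL valve trips}; {C pressure regulator trips, C vaporizer 2 degraded, Forward fresh-gas outlet degraded, Inboard check valve 2 faulted, Inboard flowmeter stuck, Main supply hose fails, North CO2 absorber 2 stuck, O2 cylinder offline}.

3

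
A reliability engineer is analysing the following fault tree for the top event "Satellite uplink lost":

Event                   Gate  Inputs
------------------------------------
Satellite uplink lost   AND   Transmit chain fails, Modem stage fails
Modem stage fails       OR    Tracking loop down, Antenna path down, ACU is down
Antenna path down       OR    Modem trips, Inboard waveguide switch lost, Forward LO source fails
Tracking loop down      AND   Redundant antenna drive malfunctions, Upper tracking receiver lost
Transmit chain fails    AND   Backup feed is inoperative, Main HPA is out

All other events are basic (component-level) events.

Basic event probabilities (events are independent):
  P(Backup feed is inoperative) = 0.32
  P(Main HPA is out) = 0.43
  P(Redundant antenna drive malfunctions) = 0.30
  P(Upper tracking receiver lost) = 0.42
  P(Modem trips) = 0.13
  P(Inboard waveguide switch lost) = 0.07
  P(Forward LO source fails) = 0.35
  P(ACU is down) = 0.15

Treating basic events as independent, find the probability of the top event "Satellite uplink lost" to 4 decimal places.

P(Transmit chain fails) [AND] = 0.32 × 0.43 = 0.137600
P(Tracking loop down) [AND] = 0.30 × 0.42 = 0.126000
P(Antenna path down) [OR] = 1 − (1−0.13) × (1−0.07) × (1−0.35) = 0.474085
P(Modem stage fails) [OR] = 1 − (1−0.126000) × (1−0.474085) × (1−0.15) = 0.609298
P(Satellite uplink lost) [AND] = 0.137600 × 0.609298 = 0.083839
Rounded to 4 decimal places: P(Satellite uplink lost) ≈ 0.0838.

0.0838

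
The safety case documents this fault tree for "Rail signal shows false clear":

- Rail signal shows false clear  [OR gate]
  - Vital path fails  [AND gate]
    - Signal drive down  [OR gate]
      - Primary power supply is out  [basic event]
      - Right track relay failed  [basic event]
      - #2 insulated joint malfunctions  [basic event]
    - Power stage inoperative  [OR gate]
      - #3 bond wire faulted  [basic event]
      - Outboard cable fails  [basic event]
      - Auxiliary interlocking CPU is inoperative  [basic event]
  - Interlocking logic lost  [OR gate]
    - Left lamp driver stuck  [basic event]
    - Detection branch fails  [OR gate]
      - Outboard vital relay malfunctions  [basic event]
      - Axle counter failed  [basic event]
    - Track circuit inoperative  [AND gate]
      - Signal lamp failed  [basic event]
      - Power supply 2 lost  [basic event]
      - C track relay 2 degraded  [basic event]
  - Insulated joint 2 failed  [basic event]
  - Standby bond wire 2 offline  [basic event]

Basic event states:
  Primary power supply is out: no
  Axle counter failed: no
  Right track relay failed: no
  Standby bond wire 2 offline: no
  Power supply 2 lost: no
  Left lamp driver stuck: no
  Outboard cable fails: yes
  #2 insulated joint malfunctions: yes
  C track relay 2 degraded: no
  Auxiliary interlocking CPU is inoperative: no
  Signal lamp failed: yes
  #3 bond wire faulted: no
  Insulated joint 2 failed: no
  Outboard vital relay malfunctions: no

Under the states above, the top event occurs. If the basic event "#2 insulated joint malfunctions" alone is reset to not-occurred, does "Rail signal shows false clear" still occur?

No

Counterfactual: set "#2 insulated joint malfunctions" to not occurred.
Signal drive down [OR]: Primary power supply is out=not, Right track relay failed=not, #2 insulated joint malfunctions=not → no input occurs → does not occur.
Power stage inoperative [OR]: #3 bond wire faulted=not, Outboard cable fails=occurs, Auxiliary interlocking CPU is inoperative=not → at least one input occurs → occurs.
Vital path fails [AND]: Signal drive down=not, Power stage inoperative=occurs → not all inputs occur → does not occur.
Detection branch fails [OR]: Outboard vital relay malfunctions=not, Axle counter failed=not → no input occurs → does not occur.
Track circuit inoperative [AND]: Signal lamp failed=occurs, Power supply 2 lost=not, C track relay 2 degraded=not → not all inputs occur → does not occur.
Interlocking logic lost [OR]: Left lamp driver stuck=not, Detection branch fails=not, Track circuit inoperative=not → no input occurs → does not occur.
Rail signal shows false clear [OR]: Vital path fails=not, Interlocking logic lost=not, Insulated joint 2 failed=not, Standby bond wire 2 offline=not → no input occurs → does not occur.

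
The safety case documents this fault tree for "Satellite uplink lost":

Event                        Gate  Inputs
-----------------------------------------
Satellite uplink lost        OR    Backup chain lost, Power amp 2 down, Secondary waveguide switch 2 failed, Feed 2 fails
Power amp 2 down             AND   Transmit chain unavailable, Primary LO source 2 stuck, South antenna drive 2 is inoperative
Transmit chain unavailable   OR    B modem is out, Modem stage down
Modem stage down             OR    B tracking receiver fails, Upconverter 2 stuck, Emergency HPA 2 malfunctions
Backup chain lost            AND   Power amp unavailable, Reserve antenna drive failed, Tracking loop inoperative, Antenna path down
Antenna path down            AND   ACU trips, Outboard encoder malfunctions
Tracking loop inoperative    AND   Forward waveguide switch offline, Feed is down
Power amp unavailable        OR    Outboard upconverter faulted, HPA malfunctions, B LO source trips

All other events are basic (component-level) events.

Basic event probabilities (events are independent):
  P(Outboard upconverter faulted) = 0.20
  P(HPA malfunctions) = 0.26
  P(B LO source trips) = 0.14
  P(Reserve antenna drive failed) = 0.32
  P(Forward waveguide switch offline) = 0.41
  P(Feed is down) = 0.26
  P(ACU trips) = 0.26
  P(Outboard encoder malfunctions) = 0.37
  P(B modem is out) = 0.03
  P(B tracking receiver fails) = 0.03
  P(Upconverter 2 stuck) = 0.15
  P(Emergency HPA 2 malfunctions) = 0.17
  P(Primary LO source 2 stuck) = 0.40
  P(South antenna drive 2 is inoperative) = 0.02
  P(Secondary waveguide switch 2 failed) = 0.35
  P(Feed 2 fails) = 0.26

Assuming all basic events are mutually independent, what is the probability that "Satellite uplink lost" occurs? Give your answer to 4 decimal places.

P(Power amp unavailable) [OR] = 1 − (1−0.20) × (1−0.26) × (1−0.14) = 0.490880
P(Tracking loop inoperative) [AND] = 0.41 × 0.26 = 0.106600
P(Antenna path down) [AND] = 0.26 × 0.37 = 0.096200
P(Backup chain lost) [AND] = 0.490880 × 0.32 × 0.106600 × 0.096200 = 0.001611
P(Modem stage down) [OR] = 1 − (1−0.03) × (1−0.15) × (1−0.17) = 0.315665
P(Transmit chain unavailable) [OR] = 1 − (1−0.03) × (1−0.315665) = 0.336195
P(Power amp 2 down) [AND] = 0.336195 × 0.40 × 0.02 = 0.002690
P(Satellite uplink lost) [OR] = 1 − (1−0.001611) × (1−0.002690) × (1−0.35) × (1−0.26) = 0.521067
Rounded to 4 decimal places: P(Satellite uplink lost) ≈ 0.5211.

0.5211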